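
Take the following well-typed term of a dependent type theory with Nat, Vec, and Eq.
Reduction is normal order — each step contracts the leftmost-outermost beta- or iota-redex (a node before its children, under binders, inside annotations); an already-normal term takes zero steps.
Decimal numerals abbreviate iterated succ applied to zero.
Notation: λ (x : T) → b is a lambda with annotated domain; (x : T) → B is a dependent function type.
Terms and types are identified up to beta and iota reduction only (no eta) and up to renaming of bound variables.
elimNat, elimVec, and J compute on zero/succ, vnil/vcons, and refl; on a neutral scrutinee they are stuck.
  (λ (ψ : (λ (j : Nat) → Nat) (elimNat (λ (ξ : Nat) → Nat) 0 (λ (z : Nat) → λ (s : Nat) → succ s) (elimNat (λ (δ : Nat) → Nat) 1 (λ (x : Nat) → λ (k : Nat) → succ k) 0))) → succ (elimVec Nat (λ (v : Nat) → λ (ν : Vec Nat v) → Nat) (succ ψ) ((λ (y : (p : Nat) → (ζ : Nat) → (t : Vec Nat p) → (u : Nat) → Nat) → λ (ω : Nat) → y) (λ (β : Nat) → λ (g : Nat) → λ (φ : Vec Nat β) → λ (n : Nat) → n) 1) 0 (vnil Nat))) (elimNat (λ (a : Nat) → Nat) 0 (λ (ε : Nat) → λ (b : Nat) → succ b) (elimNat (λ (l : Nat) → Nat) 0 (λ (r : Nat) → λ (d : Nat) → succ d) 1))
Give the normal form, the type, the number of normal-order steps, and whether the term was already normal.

normal form:
  3
type:
  Nat
reduction steps (normal order): 10
already normal: no
first contracted redex: a beta-redex


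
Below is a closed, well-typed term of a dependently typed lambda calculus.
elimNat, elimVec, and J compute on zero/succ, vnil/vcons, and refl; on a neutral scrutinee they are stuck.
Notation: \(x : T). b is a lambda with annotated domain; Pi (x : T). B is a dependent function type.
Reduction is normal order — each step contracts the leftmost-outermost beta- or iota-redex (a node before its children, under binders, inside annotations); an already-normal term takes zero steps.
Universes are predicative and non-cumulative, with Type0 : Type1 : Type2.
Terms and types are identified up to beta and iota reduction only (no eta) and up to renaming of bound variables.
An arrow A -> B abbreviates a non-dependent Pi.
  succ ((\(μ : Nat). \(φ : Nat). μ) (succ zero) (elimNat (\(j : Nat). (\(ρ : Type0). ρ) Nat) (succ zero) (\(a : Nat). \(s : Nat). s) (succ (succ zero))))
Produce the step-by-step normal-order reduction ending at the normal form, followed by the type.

normal-order reduction:
  succ ((\(μ : Nat). \(φ : Nat). μ) (succ zero) (elimNat (\(j : Nat). (\(ρ : Type0). ρ) Nat) (succ zero) (\(a : Nat). \(s : Nat). s) (succ (succ zero))))
  ~> succ ((\(μ : Nat). succ zero) (elimNat (\(φ : Nat). (\(j : Type0). j) Nat) (succ zero) (\(ρ : Nat). \(a : Nat). a) (succ (succ zero))))
  ~> succ (succ zero)
the term's type:
  Nat


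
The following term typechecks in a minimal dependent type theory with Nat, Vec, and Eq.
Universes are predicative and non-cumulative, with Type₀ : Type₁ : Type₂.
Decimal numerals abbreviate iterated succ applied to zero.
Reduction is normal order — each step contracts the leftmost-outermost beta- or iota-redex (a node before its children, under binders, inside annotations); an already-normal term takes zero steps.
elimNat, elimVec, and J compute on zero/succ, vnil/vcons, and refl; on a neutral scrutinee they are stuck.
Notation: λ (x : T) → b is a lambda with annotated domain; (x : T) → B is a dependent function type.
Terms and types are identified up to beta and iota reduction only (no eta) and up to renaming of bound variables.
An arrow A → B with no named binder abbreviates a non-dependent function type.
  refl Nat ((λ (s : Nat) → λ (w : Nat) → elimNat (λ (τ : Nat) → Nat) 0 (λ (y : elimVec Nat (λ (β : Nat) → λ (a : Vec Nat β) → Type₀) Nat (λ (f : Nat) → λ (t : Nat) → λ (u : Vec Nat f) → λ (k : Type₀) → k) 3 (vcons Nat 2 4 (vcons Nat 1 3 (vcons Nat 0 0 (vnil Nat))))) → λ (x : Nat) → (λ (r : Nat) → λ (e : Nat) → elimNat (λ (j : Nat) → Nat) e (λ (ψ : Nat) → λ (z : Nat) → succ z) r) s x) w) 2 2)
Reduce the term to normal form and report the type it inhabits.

reduced normal form:
  refl Nat 4
inferred type:
  Eq Nat 4 4


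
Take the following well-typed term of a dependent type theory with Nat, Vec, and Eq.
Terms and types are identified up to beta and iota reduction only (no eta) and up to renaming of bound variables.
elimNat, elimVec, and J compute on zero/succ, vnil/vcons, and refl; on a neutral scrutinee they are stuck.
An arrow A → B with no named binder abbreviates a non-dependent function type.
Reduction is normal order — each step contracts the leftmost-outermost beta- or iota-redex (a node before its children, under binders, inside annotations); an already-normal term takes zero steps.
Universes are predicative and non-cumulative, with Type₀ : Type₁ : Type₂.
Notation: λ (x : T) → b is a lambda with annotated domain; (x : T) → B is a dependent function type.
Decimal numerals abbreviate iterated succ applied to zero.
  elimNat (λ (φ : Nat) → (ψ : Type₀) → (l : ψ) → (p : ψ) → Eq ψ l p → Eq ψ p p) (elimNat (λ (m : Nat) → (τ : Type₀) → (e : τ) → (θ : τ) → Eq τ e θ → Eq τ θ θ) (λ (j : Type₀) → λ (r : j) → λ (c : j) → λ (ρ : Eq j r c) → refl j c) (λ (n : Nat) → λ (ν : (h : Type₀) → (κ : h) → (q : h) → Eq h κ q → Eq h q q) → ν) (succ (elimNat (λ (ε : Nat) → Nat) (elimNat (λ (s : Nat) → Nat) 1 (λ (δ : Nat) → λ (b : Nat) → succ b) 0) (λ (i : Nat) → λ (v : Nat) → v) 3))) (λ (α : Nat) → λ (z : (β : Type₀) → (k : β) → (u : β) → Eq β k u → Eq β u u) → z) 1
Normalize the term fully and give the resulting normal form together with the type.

reduced normal form:
  λ (φ : Type₀) → λ (ψ : φ) → λ (l : φ) → λ (p : Eq φ ψ l) → refl φ l
type:
  (φ : Type₀) → (ψ : φ) → (l : φ) → Eq φ ψ l → Eq φ l l


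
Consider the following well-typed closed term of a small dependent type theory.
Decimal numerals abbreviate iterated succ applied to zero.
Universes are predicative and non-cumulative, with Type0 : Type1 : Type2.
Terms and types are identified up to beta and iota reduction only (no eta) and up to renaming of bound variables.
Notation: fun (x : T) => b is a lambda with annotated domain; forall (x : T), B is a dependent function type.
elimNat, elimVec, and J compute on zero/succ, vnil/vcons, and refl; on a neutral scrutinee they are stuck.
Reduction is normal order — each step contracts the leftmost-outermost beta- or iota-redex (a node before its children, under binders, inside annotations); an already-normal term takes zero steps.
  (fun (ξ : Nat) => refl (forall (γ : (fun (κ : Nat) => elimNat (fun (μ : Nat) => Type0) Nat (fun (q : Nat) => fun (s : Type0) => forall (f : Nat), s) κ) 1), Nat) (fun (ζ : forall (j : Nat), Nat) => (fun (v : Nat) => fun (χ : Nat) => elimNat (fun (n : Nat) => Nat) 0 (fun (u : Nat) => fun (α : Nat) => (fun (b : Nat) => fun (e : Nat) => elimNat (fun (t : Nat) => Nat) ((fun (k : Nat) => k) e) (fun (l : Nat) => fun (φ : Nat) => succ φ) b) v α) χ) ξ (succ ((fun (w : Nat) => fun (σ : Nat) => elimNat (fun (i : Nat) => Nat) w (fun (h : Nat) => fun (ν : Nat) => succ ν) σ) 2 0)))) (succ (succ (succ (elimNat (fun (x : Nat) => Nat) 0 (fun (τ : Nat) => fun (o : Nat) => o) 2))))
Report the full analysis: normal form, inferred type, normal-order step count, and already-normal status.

normal form:
  refl (forall (ξ : forall (γ : Nat), Nat), Nat) (fun (κ : forall (μ : Nat), Nat) => 9)
the term's type:
  Eq (forall (ξ : forall (γ : Nat), Nat), Nat) (fun (κ : forall (μ : Nat), Nat) => 9) (fun (q : forall (s : Nat), Nat) => 9)
normal-order step count: 61
started in normal form: no
first contracted redex: a beta-redex


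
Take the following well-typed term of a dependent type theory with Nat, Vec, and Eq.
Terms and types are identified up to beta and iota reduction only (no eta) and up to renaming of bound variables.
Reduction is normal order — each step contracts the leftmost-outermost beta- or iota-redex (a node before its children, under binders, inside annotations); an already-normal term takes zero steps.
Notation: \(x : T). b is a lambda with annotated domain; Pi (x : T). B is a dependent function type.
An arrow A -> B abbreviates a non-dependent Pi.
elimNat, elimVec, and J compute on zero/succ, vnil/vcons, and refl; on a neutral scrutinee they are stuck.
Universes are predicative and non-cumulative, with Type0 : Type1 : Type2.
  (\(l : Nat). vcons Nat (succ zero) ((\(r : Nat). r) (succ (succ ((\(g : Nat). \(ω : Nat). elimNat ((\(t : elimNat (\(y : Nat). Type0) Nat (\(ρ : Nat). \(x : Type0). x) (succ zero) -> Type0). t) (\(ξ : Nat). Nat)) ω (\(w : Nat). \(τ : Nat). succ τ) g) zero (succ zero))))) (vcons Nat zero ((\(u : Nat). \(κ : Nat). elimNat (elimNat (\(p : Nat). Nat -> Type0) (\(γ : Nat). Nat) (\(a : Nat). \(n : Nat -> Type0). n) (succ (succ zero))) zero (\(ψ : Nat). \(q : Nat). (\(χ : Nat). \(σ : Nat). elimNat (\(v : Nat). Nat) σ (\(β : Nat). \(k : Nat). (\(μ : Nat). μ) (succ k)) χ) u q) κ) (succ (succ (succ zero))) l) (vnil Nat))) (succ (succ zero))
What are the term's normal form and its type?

resulting normal form:
  vcons Nat (succ zero) (succ (succ (succ zero))) (vcons Nat zero (succ (succ (succ (succ (succ (succ zero)))))) (vnil Nat))
the term's type:
  Vec Nat (succ (succ zero))
observation: normalization takes exactly 44 steps under the normal-order strategy.


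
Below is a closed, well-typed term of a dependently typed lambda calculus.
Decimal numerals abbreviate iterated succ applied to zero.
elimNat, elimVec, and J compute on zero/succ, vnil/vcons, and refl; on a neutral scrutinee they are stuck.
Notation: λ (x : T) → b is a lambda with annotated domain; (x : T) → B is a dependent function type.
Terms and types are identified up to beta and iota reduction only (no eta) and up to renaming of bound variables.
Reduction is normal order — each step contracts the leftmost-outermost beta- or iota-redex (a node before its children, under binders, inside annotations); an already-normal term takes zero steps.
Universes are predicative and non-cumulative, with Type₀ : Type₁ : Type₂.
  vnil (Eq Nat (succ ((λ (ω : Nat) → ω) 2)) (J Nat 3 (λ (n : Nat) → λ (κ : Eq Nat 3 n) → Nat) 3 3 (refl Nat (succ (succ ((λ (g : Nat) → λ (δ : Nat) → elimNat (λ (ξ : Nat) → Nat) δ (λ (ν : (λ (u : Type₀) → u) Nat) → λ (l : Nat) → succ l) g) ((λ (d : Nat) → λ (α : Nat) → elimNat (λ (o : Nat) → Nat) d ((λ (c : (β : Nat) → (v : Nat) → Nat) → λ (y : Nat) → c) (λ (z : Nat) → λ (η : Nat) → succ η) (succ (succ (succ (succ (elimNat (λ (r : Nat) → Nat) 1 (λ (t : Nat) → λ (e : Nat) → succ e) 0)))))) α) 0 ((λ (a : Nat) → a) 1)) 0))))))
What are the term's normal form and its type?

normal form:
  vnil (Eq Nat 3 3)
inferred type:
  Vec (Eq Nat 3 3) 0
observation: contracting a beta-redex first, the term normalizes in 2 steps.


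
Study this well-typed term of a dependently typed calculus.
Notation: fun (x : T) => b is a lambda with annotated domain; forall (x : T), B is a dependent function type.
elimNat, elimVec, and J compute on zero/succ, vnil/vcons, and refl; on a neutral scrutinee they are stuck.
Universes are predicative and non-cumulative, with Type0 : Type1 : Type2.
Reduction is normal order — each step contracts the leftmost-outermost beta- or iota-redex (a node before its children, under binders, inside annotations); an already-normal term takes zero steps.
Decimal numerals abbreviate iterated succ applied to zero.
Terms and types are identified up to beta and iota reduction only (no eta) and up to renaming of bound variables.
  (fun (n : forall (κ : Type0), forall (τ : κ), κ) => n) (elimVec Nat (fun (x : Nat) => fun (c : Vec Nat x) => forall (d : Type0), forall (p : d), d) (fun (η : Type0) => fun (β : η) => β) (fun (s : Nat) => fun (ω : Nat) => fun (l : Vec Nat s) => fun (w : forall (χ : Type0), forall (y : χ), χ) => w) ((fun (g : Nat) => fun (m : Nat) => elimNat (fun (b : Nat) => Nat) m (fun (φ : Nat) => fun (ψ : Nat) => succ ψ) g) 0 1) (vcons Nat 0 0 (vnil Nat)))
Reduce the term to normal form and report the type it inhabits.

reduced normal form:
  fun (n : Type0) => fun (κ : n) => κ
type:
  forall (n : Type0), forall (κ : n), n


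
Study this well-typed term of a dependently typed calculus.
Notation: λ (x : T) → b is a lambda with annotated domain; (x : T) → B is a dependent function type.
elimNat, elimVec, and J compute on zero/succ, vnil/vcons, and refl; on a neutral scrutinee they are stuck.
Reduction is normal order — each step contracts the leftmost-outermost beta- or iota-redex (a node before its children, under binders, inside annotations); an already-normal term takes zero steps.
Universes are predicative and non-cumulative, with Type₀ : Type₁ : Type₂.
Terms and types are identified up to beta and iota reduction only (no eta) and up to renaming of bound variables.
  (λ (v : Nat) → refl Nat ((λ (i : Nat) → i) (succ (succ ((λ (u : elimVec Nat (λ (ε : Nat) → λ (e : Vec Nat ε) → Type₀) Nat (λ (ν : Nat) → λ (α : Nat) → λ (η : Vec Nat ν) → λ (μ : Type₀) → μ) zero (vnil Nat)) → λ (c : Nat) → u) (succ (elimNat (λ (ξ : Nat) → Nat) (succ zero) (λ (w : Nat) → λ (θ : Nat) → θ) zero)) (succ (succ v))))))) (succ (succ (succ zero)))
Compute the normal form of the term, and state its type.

normal form:
  refl Nat (succ (succ (succ (succ zero))))
inferred type:
  Eq Nat (succ (succ (succ (succ zero)))) (succ (succ (succ (succ zero))))
observation: the term reaches its normal form after 5 normal-order steps.


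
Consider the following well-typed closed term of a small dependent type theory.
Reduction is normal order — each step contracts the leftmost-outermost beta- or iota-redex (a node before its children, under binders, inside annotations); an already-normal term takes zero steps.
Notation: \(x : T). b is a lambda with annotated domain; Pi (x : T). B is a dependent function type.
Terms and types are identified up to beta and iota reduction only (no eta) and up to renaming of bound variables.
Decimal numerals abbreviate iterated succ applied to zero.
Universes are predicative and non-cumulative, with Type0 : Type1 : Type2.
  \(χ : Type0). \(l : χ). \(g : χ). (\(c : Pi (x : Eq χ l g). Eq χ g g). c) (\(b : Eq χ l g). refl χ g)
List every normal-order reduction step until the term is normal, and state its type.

reduction (normal order):
  \(χ : Type0). \(l : χ). \(g : χ). (\(c : Pi (x : Eq χ l g). Eq χ g g). c) (\(b : Eq χ l g). refl χ g)
  ~> \(χ : Type0). \(l : χ). \(g : χ). \(c : Eq χ l g). refl χ g
inferred type:
  Pi (χ : Type0). Pi (l : χ). Pi (g : χ). Pi (c : Eq χ l g). Eq χ g g


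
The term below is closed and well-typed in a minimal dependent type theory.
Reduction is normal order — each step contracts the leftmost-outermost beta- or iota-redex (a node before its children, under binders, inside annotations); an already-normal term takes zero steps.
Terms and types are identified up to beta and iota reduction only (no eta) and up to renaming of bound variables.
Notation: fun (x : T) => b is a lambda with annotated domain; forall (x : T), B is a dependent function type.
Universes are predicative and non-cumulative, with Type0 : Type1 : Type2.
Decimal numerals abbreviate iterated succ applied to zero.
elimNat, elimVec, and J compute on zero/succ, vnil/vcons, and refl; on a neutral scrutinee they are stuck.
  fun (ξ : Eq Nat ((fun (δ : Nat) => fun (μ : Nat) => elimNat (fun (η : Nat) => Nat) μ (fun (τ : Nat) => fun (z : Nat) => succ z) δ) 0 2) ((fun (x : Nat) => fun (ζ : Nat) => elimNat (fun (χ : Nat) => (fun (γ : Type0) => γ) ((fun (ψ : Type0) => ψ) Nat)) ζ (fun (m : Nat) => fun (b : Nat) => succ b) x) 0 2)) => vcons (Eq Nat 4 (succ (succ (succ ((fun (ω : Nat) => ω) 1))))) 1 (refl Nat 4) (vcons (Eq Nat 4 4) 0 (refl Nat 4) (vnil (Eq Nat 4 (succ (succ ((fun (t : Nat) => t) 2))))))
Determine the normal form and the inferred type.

normal form:
  fun (ξ : Eq Nat 2 2) => vcons (Eq Nat 4 4) 1 (refl Nat 4) (vcons (Eq Nat 4 4) 0 (refl Nat 4) (vnil (Eq Nat 4 4)))
inferred type:
  forall (ξ : Eq Nat 2 2), Vec (Eq Nat 4 4) 2


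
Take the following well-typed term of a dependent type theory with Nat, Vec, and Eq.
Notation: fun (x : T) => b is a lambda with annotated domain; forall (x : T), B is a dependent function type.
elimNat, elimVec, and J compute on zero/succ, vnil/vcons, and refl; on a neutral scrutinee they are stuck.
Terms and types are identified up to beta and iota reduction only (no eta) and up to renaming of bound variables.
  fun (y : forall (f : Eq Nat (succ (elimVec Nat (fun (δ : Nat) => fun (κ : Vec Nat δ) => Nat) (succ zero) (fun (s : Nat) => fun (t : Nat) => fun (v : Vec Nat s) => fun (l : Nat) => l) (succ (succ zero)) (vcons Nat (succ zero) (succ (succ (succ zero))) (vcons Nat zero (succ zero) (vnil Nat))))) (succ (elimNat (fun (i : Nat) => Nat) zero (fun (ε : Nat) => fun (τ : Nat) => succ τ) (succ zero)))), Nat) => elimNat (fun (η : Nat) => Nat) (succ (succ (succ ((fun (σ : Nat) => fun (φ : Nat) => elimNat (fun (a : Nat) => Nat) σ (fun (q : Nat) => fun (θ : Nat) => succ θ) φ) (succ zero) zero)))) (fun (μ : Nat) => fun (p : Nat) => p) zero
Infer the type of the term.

type:
  forall (y : forall (f : Eq Nat (succ (succ zero)) (succ (succ zero))), Nat), Nat


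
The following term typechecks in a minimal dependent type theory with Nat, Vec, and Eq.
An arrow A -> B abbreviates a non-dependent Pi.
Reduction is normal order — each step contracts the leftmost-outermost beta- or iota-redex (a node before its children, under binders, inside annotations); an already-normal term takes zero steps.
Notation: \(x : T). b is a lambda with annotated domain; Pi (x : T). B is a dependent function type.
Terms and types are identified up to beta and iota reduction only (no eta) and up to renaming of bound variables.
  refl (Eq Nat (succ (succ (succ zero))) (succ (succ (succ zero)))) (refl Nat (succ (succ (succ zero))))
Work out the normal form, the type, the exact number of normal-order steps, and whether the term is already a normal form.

resulting normal form:
  refl (Eq Nat (succ (succ (succ zero))) (succ (succ (succ zero)))) (refl Nat (succ (succ (succ zero))))
inferred type:
  Eq (Eq Nat (succ (succ (succ zero))) (succ (succ (succ zero)))) (refl Nat (succ (succ (succ zero)))) (refl Nat (succ (succ (succ zero))))
normal-order step count: 0
started in normal form: yes


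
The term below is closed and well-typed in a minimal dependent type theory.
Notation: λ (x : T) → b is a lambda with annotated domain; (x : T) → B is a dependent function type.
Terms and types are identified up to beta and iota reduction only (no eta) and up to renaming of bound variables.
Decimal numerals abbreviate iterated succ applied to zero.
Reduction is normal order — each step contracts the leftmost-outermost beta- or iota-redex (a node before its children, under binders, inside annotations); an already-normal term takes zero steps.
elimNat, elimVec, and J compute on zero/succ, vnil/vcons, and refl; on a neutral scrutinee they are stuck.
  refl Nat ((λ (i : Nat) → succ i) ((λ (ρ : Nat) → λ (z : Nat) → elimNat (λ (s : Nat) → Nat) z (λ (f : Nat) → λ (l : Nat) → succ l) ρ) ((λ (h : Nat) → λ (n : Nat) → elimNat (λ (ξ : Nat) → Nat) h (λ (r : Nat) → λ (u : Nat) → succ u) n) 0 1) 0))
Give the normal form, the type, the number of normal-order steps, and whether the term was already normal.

resulting normal form:
  refl Nat 2
type:
  Eq Nat 2 2
normal-order step count: 13
term was already normal: no
first contracted redex: a beta-redex


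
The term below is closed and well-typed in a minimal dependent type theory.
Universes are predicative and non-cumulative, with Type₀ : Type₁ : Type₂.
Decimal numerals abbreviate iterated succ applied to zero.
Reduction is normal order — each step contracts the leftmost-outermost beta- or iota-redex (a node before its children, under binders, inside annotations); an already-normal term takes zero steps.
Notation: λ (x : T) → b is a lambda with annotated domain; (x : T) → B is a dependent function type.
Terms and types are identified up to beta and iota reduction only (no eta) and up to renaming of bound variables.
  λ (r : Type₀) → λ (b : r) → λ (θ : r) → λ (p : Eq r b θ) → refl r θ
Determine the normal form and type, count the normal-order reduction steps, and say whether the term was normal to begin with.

resulting normal form:
  λ (r : Type₀) → λ (b : r) → λ (θ : r) → λ (p : Eq r b θ) → refl r θ
the term's type:
  (r : Type₀) → (b : r) → (θ : r) → (p : Eq r b θ) → Eq r θ θ
normal-order step count: 0
term was already normal: yes


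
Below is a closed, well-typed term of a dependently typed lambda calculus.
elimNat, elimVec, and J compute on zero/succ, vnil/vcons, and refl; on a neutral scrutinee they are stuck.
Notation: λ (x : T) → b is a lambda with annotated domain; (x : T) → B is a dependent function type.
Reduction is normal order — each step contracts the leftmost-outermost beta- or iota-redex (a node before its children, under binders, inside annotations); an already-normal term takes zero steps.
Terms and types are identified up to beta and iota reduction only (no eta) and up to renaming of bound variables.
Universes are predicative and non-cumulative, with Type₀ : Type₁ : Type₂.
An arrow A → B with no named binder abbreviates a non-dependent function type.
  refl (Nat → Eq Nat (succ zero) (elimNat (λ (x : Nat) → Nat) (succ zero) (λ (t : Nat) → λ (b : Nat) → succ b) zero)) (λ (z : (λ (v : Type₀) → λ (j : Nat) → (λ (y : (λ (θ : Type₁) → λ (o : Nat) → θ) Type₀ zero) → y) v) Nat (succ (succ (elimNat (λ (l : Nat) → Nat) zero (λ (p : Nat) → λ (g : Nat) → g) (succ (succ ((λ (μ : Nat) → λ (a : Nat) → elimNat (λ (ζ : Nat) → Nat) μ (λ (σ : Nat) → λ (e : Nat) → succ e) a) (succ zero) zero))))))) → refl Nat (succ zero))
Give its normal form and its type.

reduced normal form:
  refl (Nat → Eq Nat (succ zero) (succ zero)) (λ (x : Nat) → refl Nat (succ zero))
type:
  Eq (Nat → Eq Nat (succ zero) (succ zero)) (λ (x : Nat) → refl Nat (succ zero)) (λ (t : Nat) → refl Nat (succ zero))


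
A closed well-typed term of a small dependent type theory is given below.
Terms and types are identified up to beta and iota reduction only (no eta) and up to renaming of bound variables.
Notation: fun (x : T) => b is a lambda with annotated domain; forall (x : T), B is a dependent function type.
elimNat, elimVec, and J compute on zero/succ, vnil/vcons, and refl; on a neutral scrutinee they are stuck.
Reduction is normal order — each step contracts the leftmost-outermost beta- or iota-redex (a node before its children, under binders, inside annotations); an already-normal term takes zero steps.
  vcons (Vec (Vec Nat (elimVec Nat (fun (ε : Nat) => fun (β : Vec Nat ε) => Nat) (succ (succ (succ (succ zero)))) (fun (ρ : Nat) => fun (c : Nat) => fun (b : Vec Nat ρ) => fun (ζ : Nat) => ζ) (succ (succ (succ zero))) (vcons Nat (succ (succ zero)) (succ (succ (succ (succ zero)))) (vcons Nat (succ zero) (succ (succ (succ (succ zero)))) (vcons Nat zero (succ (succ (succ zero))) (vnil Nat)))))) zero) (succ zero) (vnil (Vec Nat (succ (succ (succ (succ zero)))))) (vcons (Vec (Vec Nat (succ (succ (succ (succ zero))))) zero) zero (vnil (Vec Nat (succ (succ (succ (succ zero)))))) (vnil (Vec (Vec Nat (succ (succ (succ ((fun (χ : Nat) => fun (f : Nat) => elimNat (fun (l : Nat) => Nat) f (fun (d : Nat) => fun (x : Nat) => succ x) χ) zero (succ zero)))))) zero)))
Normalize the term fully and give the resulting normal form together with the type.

resulting normal form:
  vcons (Vec (Vec Nat (succ (succ (succ (succ zero))))) zero) (succ zero) (vnil (Vec Nat (succ (succ (succ (succ zero)))))) (vcons (Vec (Vec Nat (succ (succ (succ (succ zero))))) zero) zero (vnil (Vec Nat (succ (succ (succ (succ zero)))))) (vnil (Vec (Vec Nat (succ (succ (succ (succ zero))))) zero)))
type:
  Vec (Vec (Vec Nat (succ (succ (succ (succ zero))))) zero) (succ (succ zero))


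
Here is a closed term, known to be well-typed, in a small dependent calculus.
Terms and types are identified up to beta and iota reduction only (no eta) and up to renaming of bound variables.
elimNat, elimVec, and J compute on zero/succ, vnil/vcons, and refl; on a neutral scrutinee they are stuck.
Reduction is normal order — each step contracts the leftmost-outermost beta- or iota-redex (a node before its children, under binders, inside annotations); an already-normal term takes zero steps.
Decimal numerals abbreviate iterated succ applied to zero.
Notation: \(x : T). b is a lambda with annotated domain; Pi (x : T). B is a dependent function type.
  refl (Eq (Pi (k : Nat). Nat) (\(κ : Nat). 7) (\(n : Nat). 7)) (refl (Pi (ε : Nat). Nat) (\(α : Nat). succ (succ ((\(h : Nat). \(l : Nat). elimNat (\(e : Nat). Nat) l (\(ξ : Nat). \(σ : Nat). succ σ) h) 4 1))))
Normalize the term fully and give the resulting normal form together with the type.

resulting normal form:
  refl (Eq (Pi (k : Nat). Nat) (\(κ : Nat). 7) (\(n : Nat). 7)) (refl (Pi (ε : Nat). Nat) (\(α : Nat). 7))
inferred type:
  Eq (Eq (Pi (k : Nat). Nat) (\(κ : Nat). 7) (\(n : Nat). 7)) (refl (Pi (ε : Nat). Nat) (\(α : Nat). 7)) (refl (Pi (h : Nat). Nat) (\(l : Nat). 7))
observation: the term reaches its normal form after 15 normal-order steps.


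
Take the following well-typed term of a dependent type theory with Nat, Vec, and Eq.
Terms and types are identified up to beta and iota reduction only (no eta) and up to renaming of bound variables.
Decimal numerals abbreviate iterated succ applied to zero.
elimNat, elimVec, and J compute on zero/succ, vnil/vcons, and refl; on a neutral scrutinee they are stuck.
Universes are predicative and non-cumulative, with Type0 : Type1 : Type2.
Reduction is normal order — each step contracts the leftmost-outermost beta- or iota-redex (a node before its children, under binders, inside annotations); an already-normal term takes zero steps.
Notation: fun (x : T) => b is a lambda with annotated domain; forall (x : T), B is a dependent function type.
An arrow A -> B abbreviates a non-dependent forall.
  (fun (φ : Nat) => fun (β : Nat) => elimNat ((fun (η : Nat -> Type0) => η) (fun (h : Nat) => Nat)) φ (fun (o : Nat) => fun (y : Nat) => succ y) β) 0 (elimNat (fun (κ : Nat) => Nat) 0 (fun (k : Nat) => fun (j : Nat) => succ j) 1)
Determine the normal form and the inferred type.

resulting normal form:
  1
inferred type:
  Nat
observation: the leftmost-outermost redex is a beta-redex, and normalization takes 11 steps.


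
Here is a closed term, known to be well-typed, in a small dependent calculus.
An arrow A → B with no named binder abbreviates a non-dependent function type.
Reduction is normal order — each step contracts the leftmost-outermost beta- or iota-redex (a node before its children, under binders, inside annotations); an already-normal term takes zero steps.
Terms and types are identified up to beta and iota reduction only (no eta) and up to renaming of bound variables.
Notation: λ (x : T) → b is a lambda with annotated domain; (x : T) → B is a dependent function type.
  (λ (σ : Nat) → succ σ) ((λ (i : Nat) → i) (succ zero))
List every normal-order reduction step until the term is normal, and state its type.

normal-order reduction sequence:
  (λ (σ : Nat) → succ σ) ((λ (i : Nat) → i) (succ zero))
  ~> succ ((λ (σ : Nat) → σ) (succ zero))
  ~> succ (succ zero)
type:
  Nat


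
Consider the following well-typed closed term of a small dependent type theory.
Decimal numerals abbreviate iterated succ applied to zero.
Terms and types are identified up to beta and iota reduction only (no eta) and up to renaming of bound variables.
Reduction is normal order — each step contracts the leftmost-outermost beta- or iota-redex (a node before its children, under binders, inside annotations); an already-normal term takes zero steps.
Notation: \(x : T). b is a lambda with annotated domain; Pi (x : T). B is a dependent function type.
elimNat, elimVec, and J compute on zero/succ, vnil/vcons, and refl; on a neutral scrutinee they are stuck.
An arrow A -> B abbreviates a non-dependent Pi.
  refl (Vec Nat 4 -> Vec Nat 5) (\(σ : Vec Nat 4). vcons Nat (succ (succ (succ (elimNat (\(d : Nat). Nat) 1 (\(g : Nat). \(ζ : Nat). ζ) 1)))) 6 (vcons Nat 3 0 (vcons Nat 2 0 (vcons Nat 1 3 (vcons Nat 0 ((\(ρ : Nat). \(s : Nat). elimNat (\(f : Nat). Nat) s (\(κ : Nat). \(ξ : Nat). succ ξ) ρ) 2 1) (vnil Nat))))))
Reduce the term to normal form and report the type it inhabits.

reduced normal form:
  refl (Vec Nat 4 -> Vec Nat 5) (\(σ : Vec Nat 4). vcons Nat 4 6 (vcons Nat 3 0 (vcons Nat 2 0 (vcons Nat 1 3 (vcons Nat 0 3 (vnil Nat))))))
inferred type:
  Eq (Vec Nat 4 -> Vec Nat 5) (\(σ : Vec Nat 4). vcons Nat 4 6 (vcons Nat 3 0 (vcons Nat 2 0 (vcons Nat 1 3 (vcons Nat 0 3 (vnil Nat)))))) (\(d : Vec Nat 4). vcons Nat 4 6 (vcons Nat 3 0 (vcons Nat 2 0 (vcons Nat 1 3 (vcons Nat 0 3 (vnil Nat))))))


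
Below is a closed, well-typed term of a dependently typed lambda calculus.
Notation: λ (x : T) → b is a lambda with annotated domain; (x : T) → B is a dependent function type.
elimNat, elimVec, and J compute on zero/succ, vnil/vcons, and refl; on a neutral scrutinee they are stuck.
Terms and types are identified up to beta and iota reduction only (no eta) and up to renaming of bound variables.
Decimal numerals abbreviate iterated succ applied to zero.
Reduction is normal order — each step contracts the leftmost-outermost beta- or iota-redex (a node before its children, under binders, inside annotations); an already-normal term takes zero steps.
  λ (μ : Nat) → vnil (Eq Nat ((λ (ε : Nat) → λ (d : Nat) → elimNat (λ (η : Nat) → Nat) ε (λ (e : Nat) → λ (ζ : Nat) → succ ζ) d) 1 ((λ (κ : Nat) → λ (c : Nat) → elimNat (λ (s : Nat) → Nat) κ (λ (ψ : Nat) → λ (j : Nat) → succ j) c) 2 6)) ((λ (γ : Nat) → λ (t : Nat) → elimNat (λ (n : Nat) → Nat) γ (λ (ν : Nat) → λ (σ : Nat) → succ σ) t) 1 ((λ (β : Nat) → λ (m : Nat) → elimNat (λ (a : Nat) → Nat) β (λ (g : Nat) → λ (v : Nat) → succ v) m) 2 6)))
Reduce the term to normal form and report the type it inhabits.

resulting normal form:
  λ (μ : Nat) → vnil (Eq Nat 9 9)
inferred type:
  (μ : Nat) → Vec (Eq Nat 9 9) 0


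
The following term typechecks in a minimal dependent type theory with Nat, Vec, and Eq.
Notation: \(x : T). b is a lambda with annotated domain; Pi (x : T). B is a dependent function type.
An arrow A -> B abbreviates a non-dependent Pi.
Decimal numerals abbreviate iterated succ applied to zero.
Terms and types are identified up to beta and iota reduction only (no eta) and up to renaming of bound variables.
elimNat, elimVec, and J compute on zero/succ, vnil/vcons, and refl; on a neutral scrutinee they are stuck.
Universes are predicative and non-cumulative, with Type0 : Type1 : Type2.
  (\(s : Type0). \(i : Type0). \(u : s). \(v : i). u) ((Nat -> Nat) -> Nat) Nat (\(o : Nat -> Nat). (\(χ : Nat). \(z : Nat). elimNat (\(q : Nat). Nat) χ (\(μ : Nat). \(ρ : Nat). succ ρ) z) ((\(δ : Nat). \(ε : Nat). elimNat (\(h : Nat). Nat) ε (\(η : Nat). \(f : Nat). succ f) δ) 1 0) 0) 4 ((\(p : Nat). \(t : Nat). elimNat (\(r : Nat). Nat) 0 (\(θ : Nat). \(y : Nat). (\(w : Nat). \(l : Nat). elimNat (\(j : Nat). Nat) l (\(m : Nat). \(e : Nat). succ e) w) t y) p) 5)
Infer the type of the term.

the term's type:
  Nat


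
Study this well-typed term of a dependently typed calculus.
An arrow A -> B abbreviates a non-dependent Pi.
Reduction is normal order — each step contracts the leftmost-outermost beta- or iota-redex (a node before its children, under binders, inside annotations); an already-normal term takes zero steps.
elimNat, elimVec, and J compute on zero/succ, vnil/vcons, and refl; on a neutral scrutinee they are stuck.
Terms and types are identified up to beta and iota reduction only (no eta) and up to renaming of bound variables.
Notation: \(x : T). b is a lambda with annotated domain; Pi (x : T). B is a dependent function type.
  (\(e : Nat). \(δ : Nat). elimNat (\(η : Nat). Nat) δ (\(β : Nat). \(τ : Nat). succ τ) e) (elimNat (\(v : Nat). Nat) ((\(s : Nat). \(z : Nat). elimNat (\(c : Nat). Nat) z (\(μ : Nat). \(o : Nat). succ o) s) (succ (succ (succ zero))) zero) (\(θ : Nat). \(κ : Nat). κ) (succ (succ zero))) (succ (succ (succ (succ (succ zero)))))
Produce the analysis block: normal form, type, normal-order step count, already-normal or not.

reduced normal form:
  succ (succ (succ (succ (succ (succ (succ (succ zero)))))))
type:
  Nat
reduction steps (normal order): 31
started in normal form: no
first contracted redex: a beta-redex


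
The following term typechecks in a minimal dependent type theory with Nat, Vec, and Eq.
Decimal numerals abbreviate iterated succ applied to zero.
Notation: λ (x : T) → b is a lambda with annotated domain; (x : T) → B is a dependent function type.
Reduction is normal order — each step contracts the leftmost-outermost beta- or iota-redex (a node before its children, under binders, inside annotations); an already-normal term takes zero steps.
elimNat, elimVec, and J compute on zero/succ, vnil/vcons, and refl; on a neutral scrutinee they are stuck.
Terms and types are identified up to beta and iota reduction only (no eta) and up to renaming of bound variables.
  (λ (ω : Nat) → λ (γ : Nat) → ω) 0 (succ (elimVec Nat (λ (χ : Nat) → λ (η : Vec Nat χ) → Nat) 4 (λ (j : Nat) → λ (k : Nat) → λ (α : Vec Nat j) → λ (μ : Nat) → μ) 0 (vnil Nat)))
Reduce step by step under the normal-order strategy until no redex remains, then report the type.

reduction (normal order):
  (λ (ω : Nat) → λ (γ : Nat) → ω) 0 (succ (elimVec Nat (λ (χ : Nat) → λ (η : Vec Nat χ) → Nat) 4 (λ (j : Nat) → λ (k : Nat) → λ (α : Vec Nat j) → λ (μ : Nat) → μ) 0 (vnil Nat)))
  ~> (λ (ω : Nat) → 0) (succ (elimVec Nat (λ (γ : Nat) → λ (χ : Vec Nat γ) → Nat) 4 (λ (η : Nat) → λ (j : Nat) → λ (k : Vec Nat η) → λ (α : Nat) → α) 0 (vnil Nat)))
  ~> 0
type:
  Nat


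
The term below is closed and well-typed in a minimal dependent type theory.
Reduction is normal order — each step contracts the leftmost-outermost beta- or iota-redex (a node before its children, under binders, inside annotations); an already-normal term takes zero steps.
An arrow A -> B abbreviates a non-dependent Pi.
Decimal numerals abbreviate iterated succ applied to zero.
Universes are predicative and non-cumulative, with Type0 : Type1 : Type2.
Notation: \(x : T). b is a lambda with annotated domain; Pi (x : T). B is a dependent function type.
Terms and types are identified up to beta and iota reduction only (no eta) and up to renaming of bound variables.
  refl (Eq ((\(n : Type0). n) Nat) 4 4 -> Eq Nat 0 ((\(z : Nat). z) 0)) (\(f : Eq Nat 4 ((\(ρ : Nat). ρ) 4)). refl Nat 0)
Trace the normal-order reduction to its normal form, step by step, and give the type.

normal-order reduction sequence:
  refl (Eq ((\(n : Type0). n) Nat) 4 4 -> Eq Nat 0 ((\(z : Nat). z) 0)) (\(f : Eq Nat 4 ((\(ρ : Nat). ρ) 4)). refl Nat 0)
  ~> refl (Eq Nat 4 4 -> Eq Nat 0 ((\(n : Nat). n) 0)) (\(z : Eq Nat 4 ((\(f : Nat). f) 4)). refl Nat 0)
  ~> refl (Eq Nat 4 4 -> Eq Nat 0 0) (\(n : Eq Nat 4 ((\(z : Nat). z) 4)). refl Nat 0)
  ~> refl (Eq Nat 4 4 -> Eq Nat 0 0) (\(n : Eq Nat 4 4). refl Nat 0)
the term's type:
  Eq (Eq Nat 4 4 -> Eq Nat 0 0) (\(n : Eq Nat 4 4). refl Nat 0) (\(z : Eq Nat 4 4). refl Nat 0)


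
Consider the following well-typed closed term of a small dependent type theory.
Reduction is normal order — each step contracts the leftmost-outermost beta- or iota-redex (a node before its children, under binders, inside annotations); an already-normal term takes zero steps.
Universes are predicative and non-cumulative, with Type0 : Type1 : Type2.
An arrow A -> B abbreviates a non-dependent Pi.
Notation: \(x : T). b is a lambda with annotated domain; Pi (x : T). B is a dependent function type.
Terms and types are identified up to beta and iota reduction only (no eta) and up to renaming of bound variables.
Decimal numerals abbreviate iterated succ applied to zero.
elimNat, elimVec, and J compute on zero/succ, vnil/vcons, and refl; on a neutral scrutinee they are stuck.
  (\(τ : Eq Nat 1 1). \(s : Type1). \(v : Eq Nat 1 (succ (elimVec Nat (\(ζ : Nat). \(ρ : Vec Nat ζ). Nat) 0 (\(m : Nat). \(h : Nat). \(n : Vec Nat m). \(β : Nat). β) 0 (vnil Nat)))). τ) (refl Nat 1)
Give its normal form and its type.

resulting normal form:
  \(τ : Type1). \(s : Eq Nat 1 1). refl Nat 1
the term's type:
  Type1 -> Eq Nat 1 1 -> Eq Nat 1 1
observation: the term reaches its normal form after 2 normal-order steps.


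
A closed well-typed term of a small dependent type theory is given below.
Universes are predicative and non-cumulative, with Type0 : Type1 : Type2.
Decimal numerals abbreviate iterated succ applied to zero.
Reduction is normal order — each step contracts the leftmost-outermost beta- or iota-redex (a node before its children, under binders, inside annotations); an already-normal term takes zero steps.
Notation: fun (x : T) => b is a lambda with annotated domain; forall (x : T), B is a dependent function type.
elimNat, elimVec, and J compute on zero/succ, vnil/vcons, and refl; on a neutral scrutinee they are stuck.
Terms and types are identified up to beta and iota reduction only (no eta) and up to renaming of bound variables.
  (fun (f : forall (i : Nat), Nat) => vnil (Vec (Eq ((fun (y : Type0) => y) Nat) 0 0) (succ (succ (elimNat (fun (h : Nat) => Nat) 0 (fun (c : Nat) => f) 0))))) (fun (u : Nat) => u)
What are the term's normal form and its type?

normal form:
  vnil (Vec (Eq Nat 0 0) 2)
the term's type:
  Vec (Vec (Eq Nat 0 0) 2) 0


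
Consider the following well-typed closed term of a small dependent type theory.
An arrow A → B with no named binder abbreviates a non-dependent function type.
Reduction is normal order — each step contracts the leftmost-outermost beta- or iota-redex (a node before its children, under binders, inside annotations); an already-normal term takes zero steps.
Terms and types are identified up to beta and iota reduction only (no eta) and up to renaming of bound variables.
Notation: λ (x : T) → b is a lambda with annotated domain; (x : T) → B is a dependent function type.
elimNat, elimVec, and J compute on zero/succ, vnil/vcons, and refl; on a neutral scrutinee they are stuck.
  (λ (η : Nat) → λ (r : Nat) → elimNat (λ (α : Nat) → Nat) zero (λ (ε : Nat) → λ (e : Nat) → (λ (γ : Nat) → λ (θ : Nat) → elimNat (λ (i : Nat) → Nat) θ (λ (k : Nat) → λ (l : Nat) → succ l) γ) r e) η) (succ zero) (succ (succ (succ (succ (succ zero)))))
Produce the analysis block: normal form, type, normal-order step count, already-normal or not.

reduced normal form:
  succ (succ (succ (succ (succ zero))))
the term's type:
  Nat
steps to reach normal form (normal order): 24
started in normal form: no
first redex: a beta-redex


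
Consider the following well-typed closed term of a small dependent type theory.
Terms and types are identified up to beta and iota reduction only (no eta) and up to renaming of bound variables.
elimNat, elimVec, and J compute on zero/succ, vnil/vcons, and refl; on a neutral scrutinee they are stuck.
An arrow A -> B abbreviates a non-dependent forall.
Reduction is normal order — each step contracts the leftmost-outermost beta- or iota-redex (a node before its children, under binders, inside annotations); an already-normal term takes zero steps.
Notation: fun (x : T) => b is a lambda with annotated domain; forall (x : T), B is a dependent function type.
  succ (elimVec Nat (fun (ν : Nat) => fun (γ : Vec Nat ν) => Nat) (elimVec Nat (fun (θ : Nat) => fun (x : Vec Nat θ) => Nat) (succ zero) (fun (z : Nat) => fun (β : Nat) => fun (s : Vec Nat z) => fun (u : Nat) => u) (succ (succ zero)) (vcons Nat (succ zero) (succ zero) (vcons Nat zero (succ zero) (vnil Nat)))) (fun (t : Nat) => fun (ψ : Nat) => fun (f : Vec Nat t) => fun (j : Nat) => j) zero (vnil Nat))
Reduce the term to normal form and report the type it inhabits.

normal form:
  succ (succ zero)
the term's type:
  Nat
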